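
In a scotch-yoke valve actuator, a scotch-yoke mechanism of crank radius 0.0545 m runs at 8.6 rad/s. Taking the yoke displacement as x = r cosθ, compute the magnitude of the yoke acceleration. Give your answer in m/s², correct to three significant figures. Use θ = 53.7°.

2.39

ω = 8.6 rad/s
x = r cosθ ⇒ ẍ = −rω² cosθ (ω constant).
|a| = rω²|cosθ| = 0.0545·(8.6)²·|cos 53.7°| = 2.3863 m/s².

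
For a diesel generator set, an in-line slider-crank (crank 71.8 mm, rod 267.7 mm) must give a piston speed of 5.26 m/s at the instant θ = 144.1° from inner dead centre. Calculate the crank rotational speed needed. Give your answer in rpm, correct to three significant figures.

1530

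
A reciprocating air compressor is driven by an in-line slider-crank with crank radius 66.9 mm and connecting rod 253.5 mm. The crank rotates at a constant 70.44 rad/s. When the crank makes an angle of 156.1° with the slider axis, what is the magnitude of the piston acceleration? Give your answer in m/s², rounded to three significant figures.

ω = 70.44 rad/s
x(θ) = r cosθ + √(L² − r² sin²θ); with ω constant, a = ω²·d²x/dθ².
d²x/dθ² = −r cosθ − r²(cos2θ)/√u − r⁴ sin²2θ/(4u^{3/2}),  u = L² − r² sin²θ = 0.0635276 m².
Substituting r = 0.0669 m, L = 0.2535 m, θ = 156.1°: d²x/dθ² = +0.049064 m.
a = ω²·d²x/dθ² = (70.44)²·(+0.049064) = +243.45 m/s²;  |a| = 243.45 m/s².

243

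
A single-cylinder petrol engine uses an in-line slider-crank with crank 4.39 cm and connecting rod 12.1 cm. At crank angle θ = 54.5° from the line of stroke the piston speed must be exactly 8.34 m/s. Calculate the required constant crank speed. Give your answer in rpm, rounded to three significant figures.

For an in-line slider-crank, |v_piston| = rω|sinθ|·[1 + r cosθ/√(L² − r² sin²θ)].
With r = 0.0439 m, L = 0.121 m, θ = 54.5°: the bracketed kinematic factor |dx/dθ| = 0.043621 m.
ω = v/|dx/dθ| = 8.34/0.043621 = 191.19 rad/s.
N = 60ω/(2π) = 1825.7 rpm.

1830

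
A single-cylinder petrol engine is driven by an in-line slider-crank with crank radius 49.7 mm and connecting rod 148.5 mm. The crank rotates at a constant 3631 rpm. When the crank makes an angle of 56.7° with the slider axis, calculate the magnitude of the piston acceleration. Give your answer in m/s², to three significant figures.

ω = 2π·3631/60 = 380.2 rad/s
x(θ) = r cosθ + √(L² − r² sin²θ); with ω constant, a = ω²·d²x/dθ².
d²x/dθ² = −r cosθ − r²(cos2θ)/√u − r⁴ sin²2θ/(4u^{3/2}),  u = L² − r² sin²θ = 0.0203267 m².
Substituting r = 0.0497 m, L = 0.1485 m, θ = 56.7°: d²x/dθ² = -0.020849 m.
a = ω²·d²x/dθ² = (380.2)²·(-0.020849) = -3014.4 m/s²;  |a| = 3014.4 m/s².

3010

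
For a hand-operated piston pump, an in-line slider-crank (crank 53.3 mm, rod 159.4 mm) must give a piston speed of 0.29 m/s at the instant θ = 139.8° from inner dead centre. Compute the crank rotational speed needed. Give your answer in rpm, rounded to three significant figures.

109

For an in-line slider-crank, |v_piston| = rω|sinθ|·[1 + r cosθ/√(L² − r² sin²θ)].
With r = 0.0533 m, L = 0.1594 m, θ = 139.8°: the bracketed kinematic factor |dx/dθ| = 0.025404 m.
ω = v/|dx/dθ| = 0.29/0.025404 = 11.415 rad/s.
N = 60ω/(2π) = 109.01 rpm.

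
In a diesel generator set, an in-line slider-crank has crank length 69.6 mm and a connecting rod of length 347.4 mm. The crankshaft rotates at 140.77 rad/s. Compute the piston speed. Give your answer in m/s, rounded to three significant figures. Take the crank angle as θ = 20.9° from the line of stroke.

4.15

ω = 140.8 rad/s
For an in-line slider-crank, x = r cosθ + √(L² − r² sin²θ), so v = −rω sinθ·[1 + r cosθ/√(L² − r² sin²θ)].
With r = 0.0696 m, L = 0.3474 m, θ = 20.9°: √(L² − r² sin²θ) = 0.34651 m.
v = −0.0696·140.8·0.35674·[1 + 0.0696·0.93420/0.34651] = -4.151 m/s.
|v| = 4.151 m/s.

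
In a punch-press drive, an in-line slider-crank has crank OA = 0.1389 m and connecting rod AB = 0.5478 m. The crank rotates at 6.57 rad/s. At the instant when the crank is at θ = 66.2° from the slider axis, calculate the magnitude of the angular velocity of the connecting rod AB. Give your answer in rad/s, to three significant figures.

0.691

ω = 6.57 rad/s
The rod makes angle φ with the slider axis where L sinφ = r sinθ; differentiating, L cosφ·φ̇ = r ω cosθ.
L cosφ = √(L² − r² sin²θ) = 0.53285 m.
|ω_rod| = r ω |cosθ| / √(L² − r² sin²θ) = 0.1389·6.57·0.40355/0.53285 = 0.69112 rad/s.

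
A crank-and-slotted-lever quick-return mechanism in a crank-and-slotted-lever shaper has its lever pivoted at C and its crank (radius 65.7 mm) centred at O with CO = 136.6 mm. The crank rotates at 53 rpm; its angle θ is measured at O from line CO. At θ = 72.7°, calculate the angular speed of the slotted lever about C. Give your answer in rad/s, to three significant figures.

ω = 5.55 rad/s (from 53 rpm).
Crank pin A relative to C: A = (d + r cosθ, r sinθ); lever angle φ = atan2(r sinθ, d + r cosθ).
Differentiating tanφ: φ̇ = rω(d cosθ + r)/(d² + r² + 2dr cosθ).
d² + r² + 2dr cosθ = |CA|² = 0.0283137 m²;  d cosθ + r = +0.10632 m.
|ω_lever| = |0.0657·5.55·+0.10632| / 0.0283137 = 1.3693 rad/s.

1.37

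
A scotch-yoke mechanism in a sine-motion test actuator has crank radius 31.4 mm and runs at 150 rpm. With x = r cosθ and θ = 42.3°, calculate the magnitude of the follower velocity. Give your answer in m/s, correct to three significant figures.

ω = 15.71 rad/s (from 150 rpm).
x = r cosθ ⇒ ẋ = −rω sinθ.
|v| = rω|sinθ| = 0.0314·15.71·|sin 42.3°| = 0.33195 m/s.

0.332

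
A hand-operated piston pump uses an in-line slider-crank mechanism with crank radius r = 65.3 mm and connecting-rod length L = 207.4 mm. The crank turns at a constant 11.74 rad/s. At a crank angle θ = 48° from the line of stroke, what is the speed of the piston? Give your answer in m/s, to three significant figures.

ω = 11.74 rad/s
For an in-line slider-crank, x = r cosθ + √(L² − r² sin²θ), so v = −rω sinθ·[1 + r cosθ/√(L² − r² sin²θ)].
With r = 0.0653 m, L = 0.2074 m, θ = 48°: √(L² − r² sin²θ) = 0.20164 m.
v = −0.0653·11.74·0.74314·[1 + 0.0653·0.66913/0.20164] = -0.69316 m/s.
|v| = 0.69316 m/s.

0.693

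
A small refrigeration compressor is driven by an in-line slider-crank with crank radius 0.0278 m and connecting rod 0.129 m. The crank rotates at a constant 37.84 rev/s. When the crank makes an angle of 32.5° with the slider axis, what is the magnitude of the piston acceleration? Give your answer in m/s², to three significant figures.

ω = 2π·37.8 = 237.8 rad/s
x(θ) = r cosθ + √(L² − r² sin²θ); with ω constant, a = ω²·d²x/dθ².
d²x/dθ² = −r cosθ − r²(cos2θ)/√u − r⁴ sin²2θ/(4u^{3/2}),  u = L² − r² sin²θ = 0.0164179 m².
Substituting r = 0.0278 m, L = 0.129 m, θ = 32.5°: d²x/dθ² = -0.026054 m.
a = ω²·d²x/dθ² = (237.8)²·(-0.026054) = -1472.8 m/s²;  |a| = 1472.8 m/s².

1470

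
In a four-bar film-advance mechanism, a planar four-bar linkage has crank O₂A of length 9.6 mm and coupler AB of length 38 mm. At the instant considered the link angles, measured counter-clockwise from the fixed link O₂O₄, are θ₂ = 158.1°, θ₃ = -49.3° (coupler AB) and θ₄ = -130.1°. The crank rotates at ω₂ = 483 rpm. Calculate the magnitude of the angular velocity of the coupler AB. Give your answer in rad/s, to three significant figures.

12.3

ω₂ = 50.58 rad/s (from 483 rpm).
Differentiating the loop-closure r₂e^{iθ₂}+r₃e^{iθ₃}=r₁+r₄e^{iθ₄} gives r₂ω₂e^{iθ₂}+r₃ω₃e^{iθ₃}=r₄ω₄e^{iθ₄}.
Eliminating the other unknown: ω₃ = r₂ω₂ sin(θ₄−θ₂) / [r₃ sin(θ₃−θ₄)].
Numerator sine = +0.94997; denominator sine = +0.98714.
Result = 0.0096·50.58·(+0.94997) / (0.038·(+0.98714)) = +12.297 rad/s; magnitude 12.297 rad/s.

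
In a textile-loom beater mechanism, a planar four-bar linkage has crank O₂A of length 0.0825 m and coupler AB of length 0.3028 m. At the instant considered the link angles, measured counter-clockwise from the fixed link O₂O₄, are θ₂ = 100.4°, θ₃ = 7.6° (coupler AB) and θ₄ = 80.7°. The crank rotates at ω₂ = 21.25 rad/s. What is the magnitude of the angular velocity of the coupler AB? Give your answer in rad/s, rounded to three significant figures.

2.04

ω₂ = 21.25 rad/s
Differentiating the loop-closure r₂e^{iθ₂}+r₃e^{iθ₃}=r₁+r₄e^{iθ₄} gives r₂ω₂e^{iθ₂}+r₃ω₃e^{iθ₃}=r₄ω₄e^{iθ₄}.
Eliminating the other unknown: ω₃ = r₂ω₂ sin(θ₄−θ₂) / [r₃ sin(θ₃−θ₄)].
Numerator sine = -0.33710; denominator sine = -0.95681.
Result = 0.0825·21.25·(-0.33710) / (0.3028·(-0.95681)) = +2.0398 rad/s; magnitude 2.0398 rad/s.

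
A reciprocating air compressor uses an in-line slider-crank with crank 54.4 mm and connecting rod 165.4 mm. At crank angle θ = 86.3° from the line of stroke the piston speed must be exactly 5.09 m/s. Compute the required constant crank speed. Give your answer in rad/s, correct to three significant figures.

91.7

For an in-line slider-crank, |v_piston| = rω|sinθ|·[1 + r cosθ/√(L² − r² sin²θ)].
With r = 0.0544 m, L = 0.1654 m, θ = 86.3°: the bracketed kinematic factor |dx/dθ| = 0.055506 m.
ω = v/|dx/dθ| = 5.09/0.055506 = 91.701 rad/s.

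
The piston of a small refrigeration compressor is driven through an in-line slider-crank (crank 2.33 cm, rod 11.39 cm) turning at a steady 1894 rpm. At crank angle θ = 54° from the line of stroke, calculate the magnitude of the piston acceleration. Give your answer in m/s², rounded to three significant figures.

ω = 2π·1894/60 = 198.3 rad/s
x(θ) = r cosθ + √(L² − r² sin²θ); with ω constant, a = ω²·d²x/dθ².
d²x/dθ² = −r cosθ − r²(cos2θ)/√u − r⁴ sin²2θ/(4u^{3/2}),  u = L² − r² sin²θ = 0.0126179 m².
Substituting r = 0.0233 m, L = 0.1139 m, θ = 54°: d²x/dθ² = -0.012249 m.
a = ω²·d²x/dθ² = (198.3)²·(-0.012249) = -481.85 m/s²;  |a| = 481.85 m/s².

482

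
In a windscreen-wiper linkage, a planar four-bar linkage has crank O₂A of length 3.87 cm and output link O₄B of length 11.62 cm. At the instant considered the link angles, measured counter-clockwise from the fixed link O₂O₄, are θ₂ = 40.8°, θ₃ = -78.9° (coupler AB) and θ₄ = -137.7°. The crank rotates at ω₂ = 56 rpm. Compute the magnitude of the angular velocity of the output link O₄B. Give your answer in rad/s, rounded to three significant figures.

1.98

ω₂ = 5.864 rad/s (from 56 rpm).
Differentiating the loop-closure r₂e^{iθ₂}+r₃e^{iθ₃}=r₁+r₄e^{iθ₄} gives r₂ω₂e^{iθ₂}+r₃ω₃e^{iθ₃}=r₄ω₄e^{iθ₄}.
Eliminating the other unknown: ω₄ = r₂ω₂ sin(θ₂−θ₃) / [r₄ sin(θ₄−θ₃)].
Numerator sine = +0.86863; denominator sine = -0.85536.
Result = 0.0387·5.864·(+0.86863) / (0.1162·(-0.85536)) = -1.9834 rad/s; magnitude 1.9834 rad/s.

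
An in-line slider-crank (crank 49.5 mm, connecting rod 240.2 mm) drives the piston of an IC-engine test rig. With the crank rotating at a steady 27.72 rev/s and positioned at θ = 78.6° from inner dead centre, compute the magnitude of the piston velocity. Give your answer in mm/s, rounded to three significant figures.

ω = 2π·27.7 = 174.2 rad/s
For an in-line slider-crank, x = r cosθ + √(L² − r² sin²θ), so v = −rω sinθ·[1 + r cosθ/√(L² − r² sin²θ)].
With r = 0.0495 m, L = 0.2402 m, θ = 78.6°: √(L² − r² sin²θ) = 0.23525 m.
v = −0.0495·174.2·0.98027·[1 + 0.0495·0.19766/0.23525] = -8.8028 m/s.
|v| = 8.8028 m/s = 8802.8 mm/s.

8800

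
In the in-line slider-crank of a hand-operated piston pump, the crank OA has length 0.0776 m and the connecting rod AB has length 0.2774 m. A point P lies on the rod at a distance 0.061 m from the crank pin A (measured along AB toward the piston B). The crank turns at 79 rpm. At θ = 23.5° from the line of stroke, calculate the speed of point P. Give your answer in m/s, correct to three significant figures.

0.533

ω = 8.273 rad/s.  Crank-pin speed |V_A| = rω = 0.64197 m/s, perpendicular to OA.
Rod angle: sinφ = −(r/L) sinθ ⇒ φ = -6.404°; ω_rod = −rω cosθ/√(L²−r²sin²θ) = -2.1356 rad/s.
V_P = V_A + ω_rod × AP, with AP = 0.061 m along the rod.
Components: V_Px = −rω sinθ − a·ω_rod·sinφ = -0.27052 m/s;  V_Py = rω cosθ + a·ω_rod·cosφ = +0.45927 m/s.
|V_P| = √(V_Px² + V_Py²) = 0.53302 m/s.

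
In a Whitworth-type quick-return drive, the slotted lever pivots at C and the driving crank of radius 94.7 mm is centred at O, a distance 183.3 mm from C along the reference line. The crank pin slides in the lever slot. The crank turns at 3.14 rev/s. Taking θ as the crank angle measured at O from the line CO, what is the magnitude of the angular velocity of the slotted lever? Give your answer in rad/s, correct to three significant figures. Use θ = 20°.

6.63

ω = 19.73 rad/s (from 3.14 rev/s).
Crank pin A relative to C: A = (d + r cosθ, r sinθ); lever angle φ = atan2(r sinθ, d + r cosθ).
Differentiating tanφ: φ̇ = rω(d cosθ + r)/(d² + r² + 2dr cosθ).
d² + r² + 2dr cosθ = |CA|² = 0.0751903 m²;  d cosθ + r = +0.26695 m.
|ω_lever| = |0.0947·19.73·+0.26695| / 0.0751903 = 6.6332 rad/s.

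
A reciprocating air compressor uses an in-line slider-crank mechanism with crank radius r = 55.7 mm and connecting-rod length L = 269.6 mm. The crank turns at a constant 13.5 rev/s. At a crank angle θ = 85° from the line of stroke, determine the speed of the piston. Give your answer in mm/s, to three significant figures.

ω = 2π·13.5 = 84.82 rad/s
For an in-line slider-crank, x = r cosθ + √(L² − r² sin²θ), so v = −rω sinθ·[1 + r cosθ/√(L² − r² sin²θ)].
With r = 0.0557 m, L = 0.2696 m, θ = 85°: √(L² − r² sin²θ) = 0.26383 m.
v = −0.0557·84.82·0.99619·[1 + 0.0557·0.08716/0.26383] = -4.7933 m/s.
|v| = 4.7933 m/s = 4793.3 mm/s.

4790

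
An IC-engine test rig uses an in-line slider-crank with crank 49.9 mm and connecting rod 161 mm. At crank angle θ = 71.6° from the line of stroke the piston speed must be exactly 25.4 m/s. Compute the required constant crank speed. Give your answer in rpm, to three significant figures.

For an in-line slider-crank, |v_piston| = rω|sinθ|·[1 + r cosθ/√(L² − r² sin²θ)].
With r = 0.0499 m, L = 0.161 m, θ = 71.6°: the bracketed kinematic factor |dx/dθ| = 0.052195 m.
ω = v/|dx/dθ| = 25.4/0.052195 = 486.63 rad/s.
N = 60ω/(2π) = 4647 rpm.

4650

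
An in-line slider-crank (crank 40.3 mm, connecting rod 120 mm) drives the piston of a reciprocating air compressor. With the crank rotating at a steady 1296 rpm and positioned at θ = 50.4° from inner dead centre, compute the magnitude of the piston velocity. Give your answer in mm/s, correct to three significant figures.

ω = 2π·1296/60 = 135.7 rad/s
For an in-line slider-crank, x = r cosθ + √(L² − r² sin²θ), so v = −rω sinθ·[1 + r cosθ/√(L² − r² sin²θ)].
With r = 0.0403 m, L = 0.12 m, θ = 50.4°: √(L² − r² sin²θ) = 0.11591 m.
v = −0.0403·135.7·0.77051·[1 + 0.0403·0.63742/0.11591] = -5.1482 m/s.
|v| = 5.1482 m/s = 5148.2 mm/s.

5150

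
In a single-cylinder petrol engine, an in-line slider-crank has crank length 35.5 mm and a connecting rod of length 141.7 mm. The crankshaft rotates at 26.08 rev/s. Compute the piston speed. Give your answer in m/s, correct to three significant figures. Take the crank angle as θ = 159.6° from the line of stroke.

1.55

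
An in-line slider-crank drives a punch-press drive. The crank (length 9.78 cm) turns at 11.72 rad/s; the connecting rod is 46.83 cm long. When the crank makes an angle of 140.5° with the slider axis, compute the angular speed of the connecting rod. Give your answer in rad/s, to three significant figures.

1.91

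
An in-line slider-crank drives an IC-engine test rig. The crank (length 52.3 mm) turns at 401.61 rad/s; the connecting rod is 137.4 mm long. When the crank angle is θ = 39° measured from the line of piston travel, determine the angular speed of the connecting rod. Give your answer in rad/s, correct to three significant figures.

122

ω = 401.6 rad/s
The rod makes angle φ with the slider axis where L sinφ = r sinθ; differentiating, L cosφ·φ̇ = r ω cosθ.
L cosφ = √(L² − r² sin²θ) = 0.1334 m.
|ω_rod| = r ω |cosθ| / √(L² − r² sin²θ) = 0.0523·401.6·0.77715/0.1334 = 122.36 rad/s.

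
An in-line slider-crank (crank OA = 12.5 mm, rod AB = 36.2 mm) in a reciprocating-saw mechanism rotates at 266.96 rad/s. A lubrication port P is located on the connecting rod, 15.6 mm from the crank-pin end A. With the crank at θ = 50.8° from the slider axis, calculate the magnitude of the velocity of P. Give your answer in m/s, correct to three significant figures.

3.08

ω = 267 rad/s.  Crank-pin speed |V_A| = rω = 3.337 m/s, perpendicular to OA.
Rod angle: sinφ = −(r/L) sinθ ⇒ φ = -15.521°; ω_rod = −rω cosθ/√(L²−r²sin²θ) = -60.467 rad/s.
V_P = V_A + ω_rod × AP, with AP = 0.0156 m along the rod.
Components: V_Px = −rω sinθ − a·ω_rod·sinφ = -2.8384 m/s;  V_Py = rω cosθ + a·ω_rod·cosφ = +1.2002 m/s.
|V_P| = √(V_Px² + V_Py²) = 3.0817 m/s.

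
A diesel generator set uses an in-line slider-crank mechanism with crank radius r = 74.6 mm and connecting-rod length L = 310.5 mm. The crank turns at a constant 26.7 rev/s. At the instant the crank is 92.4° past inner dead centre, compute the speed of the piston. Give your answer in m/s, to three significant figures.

ω = 2π·26.7 = 167.8 rad/s
For an in-line slider-crank, x = r cosθ + √(L² − r² sin²θ), so v = −rω sinθ·[1 + r cosθ/√(L² − r² sin²θ)].
With r = 0.0746 m, L = 0.3105 m, θ = 92.4°: √(L² − r² sin²θ) = 0.30142 m.
v = −0.0746·167.8·0.99912·[1 + 0.0746·-0.04188/0.30142] = -12.374 m/s.
|v| = 12.374 m/s.

12.4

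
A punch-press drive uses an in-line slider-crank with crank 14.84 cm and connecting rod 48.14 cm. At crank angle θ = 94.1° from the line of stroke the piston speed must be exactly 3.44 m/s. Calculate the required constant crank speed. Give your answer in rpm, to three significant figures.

For an in-line slider-crank, |v_piston| = rω|sinθ|·[1 + r cosθ/√(L² − r² sin²θ)].
With r = 0.1484 m, L = 0.4814 m, θ = 94.1°: the bracketed kinematic factor |dx/dθ| = 0.14459 m.
ω = v/|dx/dθ| = 3.44/0.14459 = 23.791 rad/s.
N = 60ω/(2π) = 227.19 rpm.

227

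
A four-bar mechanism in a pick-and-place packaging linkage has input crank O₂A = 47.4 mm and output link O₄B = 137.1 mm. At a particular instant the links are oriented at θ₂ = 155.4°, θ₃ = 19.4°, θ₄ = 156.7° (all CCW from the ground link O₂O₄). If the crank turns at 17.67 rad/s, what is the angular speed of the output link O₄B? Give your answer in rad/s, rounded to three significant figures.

6.26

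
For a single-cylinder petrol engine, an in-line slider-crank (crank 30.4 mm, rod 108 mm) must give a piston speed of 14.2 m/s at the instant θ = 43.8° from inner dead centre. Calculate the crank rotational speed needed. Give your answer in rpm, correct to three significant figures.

5340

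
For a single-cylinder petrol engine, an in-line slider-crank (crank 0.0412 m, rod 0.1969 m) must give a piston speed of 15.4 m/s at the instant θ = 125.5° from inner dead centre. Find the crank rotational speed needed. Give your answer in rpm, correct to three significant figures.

5000

For an in-line slider-crank, |v_piston| = rω|sinθ|·[1 + r cosθ/√(L² − r² sin²θ)].
With r = 0.0412 m, L = 0.1969 m, θ = 125.5°: the bracketed kinematic factor |dx/dθ| = 0.029406 m.
ω = v/|dx/dθ| = 15.4/0.029406 = 523.71 rad/s.
N = 60ω/(2π) = 5001.1 rpm.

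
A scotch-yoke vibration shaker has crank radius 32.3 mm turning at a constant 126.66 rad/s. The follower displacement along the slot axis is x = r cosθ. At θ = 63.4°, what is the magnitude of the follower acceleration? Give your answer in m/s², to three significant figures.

ω = 126.7 rad/s
x = r cosθ ⇒ ẍ = −rω² cosθ (ω constant).
|a| = rω²|cosθ| = 0.0323·(126.7)²·|cos 63.4°| = 232.02 m/s².

232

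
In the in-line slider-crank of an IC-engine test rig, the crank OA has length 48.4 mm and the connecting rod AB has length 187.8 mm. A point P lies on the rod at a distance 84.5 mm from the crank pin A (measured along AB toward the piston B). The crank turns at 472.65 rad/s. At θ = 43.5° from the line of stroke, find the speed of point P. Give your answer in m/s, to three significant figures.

19.4

ω = 472.6 rad/s.  Crank-pin speed |V_A| = rω = 22.876 m/s, perpendicular to OA.
Rod angle: sinφ = −(r/L) sinθ ⇒ φ = -10.219°; ω_rod = −rω cosθ/√(L²−r²sin²θ) = -89.783 rad/s.
V_P = V_A + ω_rod × AP, with AP = 0.0845 m along the rod.
Components: V_Px = −rω sinθ − a·ω_rod·sinφ = -17.093 m/s;  V_Py = rω cosθ + a·ω_rod·cosφ = +9.1275 m/s.
|V_P| = √(V_Px² + V_Py²) = 19.377 m/s.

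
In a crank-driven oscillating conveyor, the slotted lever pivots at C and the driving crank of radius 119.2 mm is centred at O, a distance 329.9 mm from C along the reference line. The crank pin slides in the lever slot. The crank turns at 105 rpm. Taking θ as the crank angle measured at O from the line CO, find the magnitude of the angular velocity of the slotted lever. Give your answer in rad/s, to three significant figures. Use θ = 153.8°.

4.42

ω = 11 rad/s (from 105 rpm).
Crank pin A relative to C: A = (d + r cosθ, r sinθ); lever angle φ = atan2(r sinθ, d + r cosθ).
Differentiating tanφ: φ̇ = rω(d cosθ + r)/(d² + r² + 2dr cosθ).
d² + r² + 2dr cosθ = |CA|² = 0.0524749 m²;  d cosθ + r = -0.17681 m.
|ω_lever| = |0.1192·11·-0.17681| / 0.0524749 = 4.4161 rad/s.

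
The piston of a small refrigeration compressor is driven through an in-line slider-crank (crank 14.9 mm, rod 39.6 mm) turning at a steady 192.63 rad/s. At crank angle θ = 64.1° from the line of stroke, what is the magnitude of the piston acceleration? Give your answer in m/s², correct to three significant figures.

ω = 192.6 rad/s
x(θ) = r cosθ + √(L² − r² sin²θ); with ω constant, a = ω²·d²x/dθ².
d²x/dθ² = −r cosθ − r²(cos2θ)/√u − r⁴ sin²2θ/(4u^{3/2}),  u = L² − r² sin²θ = 0.00138851 m².
Substituting r = 0.0149 m, L = 0.0396 m, θ = 64.1°: d²x/dθ² = -0.002971 m.
a = ω²·d²x/dθ² = (192.6)²·(-0.002971) = -110.24 m/s²;  |a| = 110.24 m/s².

110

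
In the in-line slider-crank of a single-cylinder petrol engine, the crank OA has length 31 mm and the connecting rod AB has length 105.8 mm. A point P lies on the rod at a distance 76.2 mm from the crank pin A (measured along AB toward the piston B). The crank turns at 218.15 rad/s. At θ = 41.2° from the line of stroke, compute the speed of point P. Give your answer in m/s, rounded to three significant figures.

5.37

ω = 218.2 rad/s.  Crank-pin speed |V_A| = rω = 6.7626 m/s, perpendicular to OA.
Rod angle: sinφ = −(r/L) sinθ ⇒ φ = -11.128°; ω_rod = −rω cosθ/√(L²−r²sin²θ) = -49.015 rad/s.
V_P = V_A + ω_rod × AP, with AP = 0.0762 m along the rod.
Components: V_Px = −rω sinθ − a·ω_rod·sinφ = -5.1753 m/s;  V_Py = rω cosθ + a·ω_rod·cosφ = +1.4236 m/s.
|V_P| = √(V_Px² + V_Py²) = 5.3676 m/s.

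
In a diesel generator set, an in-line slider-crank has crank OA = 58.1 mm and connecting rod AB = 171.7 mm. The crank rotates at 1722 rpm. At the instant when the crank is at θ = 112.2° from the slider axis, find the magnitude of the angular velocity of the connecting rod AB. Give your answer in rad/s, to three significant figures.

24.3

ω = 180.3 rad/s (converted from 1722 rpm).
The rod makes angle φ with the slider axis where L sinφ = r sinθ; differentiating, L cosφ·φ̇ = r ω cosθ.
L cosφ = √(L² − r² sin²θ) = 0.16306 m.
|ω_rod| = r ω |cosθ| / √(L² − r² sin²θ) = 0.0581·180.3·0.37784/0.16306 = 24.278 rad/s.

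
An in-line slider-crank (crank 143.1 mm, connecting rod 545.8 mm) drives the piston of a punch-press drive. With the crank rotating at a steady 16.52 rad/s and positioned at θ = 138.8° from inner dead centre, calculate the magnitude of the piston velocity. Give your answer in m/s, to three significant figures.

1.25

ω = 16.52 rad/s
For an in-line slider-crank, x = r cosθ + √(L² − r² sin²θ), so v = −rω sinθ·[1 + r cosθ/√(L² − r² sin²θ)].
With r = 0.1431 m, L = 0.5458 m, θ = 138.8°: √(L² − r² sin²θ) = 0.5376 m.
v = −0.1431·16.52·0.65869·[1 + 0.1431·-0.75241/0.5376] = -1.2453 m/s.
|v| = 1.2453 m/s.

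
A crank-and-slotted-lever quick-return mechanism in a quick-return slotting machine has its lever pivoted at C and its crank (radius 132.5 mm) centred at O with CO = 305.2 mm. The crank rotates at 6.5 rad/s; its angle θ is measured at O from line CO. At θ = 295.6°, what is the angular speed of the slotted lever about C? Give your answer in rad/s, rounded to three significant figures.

1.56

ω = 6.5 rad/s
Crank pin A relative to C: A = (d + r cosθ, r sinθ); lever angle φ = atan2(r sinθ, d + r cosθ).
Differentiating tanφ: φ̇ = rω(d cosθ + r)/(d² + r² + 2dr cosθ).
d² + r² + 2dr cosθ = |CA|² = 0.14565 m²;  d cosθ + r = +0.26437 m.
|ω_lever| = |0.1325·6.5·+0.26437| / 0.14565 = 1.5633 rad/s.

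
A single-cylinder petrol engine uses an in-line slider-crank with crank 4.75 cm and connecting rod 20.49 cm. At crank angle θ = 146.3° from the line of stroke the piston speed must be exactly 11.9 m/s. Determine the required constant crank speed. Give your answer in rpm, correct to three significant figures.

For an in-line slider-crank, |v_piston| = rω|sinθ|·[1 + r cosθ/√(L² − r² sin²θ)].
With r = 0.0475 m, L = 0.2049 m, θ = 146.3°: the bracketed kinematic factor |dx/dθ| = 0.02123 m.
ω = v/|dx/dθ| = 11.9/0.02123 = 560.54 rad/s.
N = 60ω/(2π) = 5352.7 rpm.

5350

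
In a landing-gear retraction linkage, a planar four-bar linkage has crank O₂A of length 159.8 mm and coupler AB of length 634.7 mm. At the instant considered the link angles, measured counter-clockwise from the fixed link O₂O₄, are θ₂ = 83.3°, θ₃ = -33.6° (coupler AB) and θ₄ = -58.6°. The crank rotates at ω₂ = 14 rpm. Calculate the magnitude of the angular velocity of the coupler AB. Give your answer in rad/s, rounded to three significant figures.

0.539

ω₂ = 1.466 rad/s (from 14 rpm).
Differentiating the loop-closure r₂e^{iθ₂}+r₃e^{iθ₃}=r₁+r₄e^{iθ₄} gives r₂ω₂e^{iθ₂}+r₃ω₃e^{iθ₃}=r₄ω₄e^{iθ₄}.
Eliminating the other unknown: ω₃ = r₂ω₂ sin(θ₄−θ₂) / [r₃ sin(θ₃−θ₄)].
Numerator sine = -0.61704; denominator sine = +0.42262.
Result = 0.1598·1.466·(-0.61704) / (0.6347·(+0.42262)) = -0.53892 rad/s; magnitude 0.53892 rad/s.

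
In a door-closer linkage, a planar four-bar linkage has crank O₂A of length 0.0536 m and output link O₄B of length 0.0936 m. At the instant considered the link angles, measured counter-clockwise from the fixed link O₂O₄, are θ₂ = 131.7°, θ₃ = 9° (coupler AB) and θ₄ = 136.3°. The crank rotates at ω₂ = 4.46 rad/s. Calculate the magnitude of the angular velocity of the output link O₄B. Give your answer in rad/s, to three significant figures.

ω₂ = 4.46 rad/s
Differentiating the loop-closure r₂e^{iθ₂}+r₃e^{iθ₃}=r₁+r₄e^{iθ₄} gives r₂ω₂e^{iθ₂}+r₃ω₃e^{iθ₃}=r₄ω₄e^{iθ₄}.
Eliminating the other unknown: ω₄ = r₂ω₂ sin(θ₂−θ₃) / [r₄ sin(θ₄−θ₃)].
Numerator sine = +0.84151; denominator sine = +0.79547.
Result = 0.0536·4.46·(+0.84151) / (0.0936·(+0.79547)) = +2.7018 rad/s; magnitude 2.7018 rad/s.

2.70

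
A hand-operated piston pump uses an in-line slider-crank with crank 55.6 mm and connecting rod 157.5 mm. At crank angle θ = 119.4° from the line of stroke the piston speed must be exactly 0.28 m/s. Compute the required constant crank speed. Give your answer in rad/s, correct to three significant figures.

For an in-line slider-crank, |v_piston| = rω|sinθ|·[1 + r cosθ/√(L² − r² sin²θ)].
With r = 0.0556 m, L = 0.1575 m, θ = 119.4°: the bracketed kinematic factor |dx/dθ| = 0.039617 m.
ω = v/|dx/dθ| = 0.28/0.039617 = 7.0676 rad/s.

7.07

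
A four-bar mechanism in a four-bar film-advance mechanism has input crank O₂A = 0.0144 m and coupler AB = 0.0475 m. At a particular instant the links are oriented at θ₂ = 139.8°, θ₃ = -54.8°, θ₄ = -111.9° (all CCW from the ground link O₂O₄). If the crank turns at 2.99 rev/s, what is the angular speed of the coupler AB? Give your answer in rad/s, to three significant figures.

ω₂ = 18.79 rad/s (from 2.99 rev/s).
Differentiating the loop-closure r₂e^{iθ₂}+r₃e^{iθ₃}=r₁+r₄e^{iθ₄} gives r₂ω₂e^{iθ₂}+r₃ω₃e^{iθ₃}=r₄ω₄e^{iθ₄}.
Eliminating the other unknown: ω₃ = r₂ω₂ sin(θ₄−θ₂) / [r₃ sin(θ₃−θ₄)].
Numerator sine = +0.94943; denominator sine = +0.83962.
Result = 0.0144·18.79·(+0.94943) / (0.0475·(+0.83962)) = +6.4402 rad/s; magnitude 6.4402 rad/s.

6.44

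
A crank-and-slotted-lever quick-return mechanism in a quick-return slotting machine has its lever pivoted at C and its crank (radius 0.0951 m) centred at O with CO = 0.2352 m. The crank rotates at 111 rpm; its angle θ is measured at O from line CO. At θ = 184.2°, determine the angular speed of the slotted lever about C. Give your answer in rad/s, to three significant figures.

7.81

ω = 11.62 rad/s (from 111 rpm).
Crank pin A relative to C: A = (d + r cosθ, r sinθ); lever angle φ = atan2(r sinθ, d + r cosθ).
Differentiating tanφ: φ̇ = rω(d cosθ + r)/(d² + r² + 2dr cosθ).
d² + r² + 2dr cosθ = |CA|² = 0.0197481 m²;  d cosθ + r = -0.13947 m.
|ω_lever| = |0.0951·11.62·-0.13947| / 0.0197481 = 7.807 rad/s.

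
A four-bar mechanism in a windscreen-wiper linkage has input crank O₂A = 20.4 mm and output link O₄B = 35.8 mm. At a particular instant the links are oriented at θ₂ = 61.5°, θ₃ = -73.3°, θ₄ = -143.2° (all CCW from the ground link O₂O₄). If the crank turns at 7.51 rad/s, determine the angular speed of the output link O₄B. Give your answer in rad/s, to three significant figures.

3.23

ω₂ = 7.51 rad/s
Differentiating the loop-closure r₂e^{iθ₂}+r₃e^{iθ₃}=r₁+r₄e^{iθ₄} gives r₂ω₂e^{iθ₂}+r₃ω₃e^{iθ₃}=r₄ω₄e^{iθ₄}.
Eliminating the other unknown: ω₄ = r₂ω₂ sin(θ₂−θ₃) / [r₄ sin(θ₄−θ₃)].
Numerator sine = +0.70957; denominator sine = -0.93909.
Result = 0.0204·7.51·(+0.70957) / (0.0358·(-0.93909)) = -3.2335 rad/s; magnitude 3.2335 rad/s.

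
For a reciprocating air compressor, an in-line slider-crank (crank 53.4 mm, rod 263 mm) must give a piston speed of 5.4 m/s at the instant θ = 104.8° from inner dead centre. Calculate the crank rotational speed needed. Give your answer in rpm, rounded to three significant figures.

1050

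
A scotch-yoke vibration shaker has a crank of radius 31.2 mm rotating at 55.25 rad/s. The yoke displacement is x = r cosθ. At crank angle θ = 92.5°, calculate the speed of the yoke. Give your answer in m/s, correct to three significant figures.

1.72

ω = 55.25 rad/s
x = r cosθ ⇒ ẋ = −rω sinθ.
|v| = rω|sinθ| = 0.0312·55.25·|sin 92.5°| = 1.7222 m/s.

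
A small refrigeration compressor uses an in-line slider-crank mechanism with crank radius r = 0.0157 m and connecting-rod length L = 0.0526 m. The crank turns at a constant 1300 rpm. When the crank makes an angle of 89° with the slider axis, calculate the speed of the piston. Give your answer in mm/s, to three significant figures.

2150

ω = 2π·1300/60 = 136.1 rad/s
For an in-line slider-crank, x = r cosθ + √(L² − r² sin²θ), so v = −rω sinθ·[1 + r cosθ/√(L² − r² sin²θ)].
With r = 0.0157 m, L = 0.0526 m, θ = 89°: √(L² − r² sin²θ) = 0.050203 m.
v = −0.0157·136.1·0.99985·[1 + 0.0157·0.01745/0.050203] = -2.1487 m/s.
|v| = 2.1487 m/s = 2148.7 mm/s.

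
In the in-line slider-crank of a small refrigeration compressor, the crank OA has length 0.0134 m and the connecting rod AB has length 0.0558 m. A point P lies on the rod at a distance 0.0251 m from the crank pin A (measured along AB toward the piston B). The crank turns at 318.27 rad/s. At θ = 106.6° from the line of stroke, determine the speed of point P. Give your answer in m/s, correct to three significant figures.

ω = 318.3 rad/s.  Crank-pin speed |V_A| = rω = 4.2648 m/s, perpendicular to OA.
Rod angle: sinφ = −(r/L) sinθ ⇒ φ = -13.305°; ω_rod = −rω cosθ/√(L²−r²sin²θ) = +22.438 rad/s.
V_P = V_A + ω_rod × AP, with AP = 0.0251 m along the rod.
Components: V_Px = −rω sinθ − a·ω_rod·sinφ = -3.9575 m/s;  V_Py = rω cosθ + a·ω_rod·cosφ = -0.67034 m/s.
|V_P| = √(V_Px² + V_Py²) = 4.0138 m/s.

4.01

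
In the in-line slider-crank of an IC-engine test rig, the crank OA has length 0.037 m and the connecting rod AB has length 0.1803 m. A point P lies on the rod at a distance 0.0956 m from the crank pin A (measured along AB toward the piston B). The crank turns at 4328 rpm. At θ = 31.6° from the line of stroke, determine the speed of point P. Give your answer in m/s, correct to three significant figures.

ω = 453.2 rad/s.  Crank-pin speed |V_A| = rω = 16.769 m/s, perpendicular to OA.
Rod angle: sinφ = −(r/L) sinθ ⇒ φ = -6.173°; ω_rod = −rω cosθ/√(L²−r²sin²θ) = -79.68 rad/s.
V_P = V_A + ω_rod × AP, with AP = 0.0956 m along the rod.
Components: V_Px = −rω sinθ − a·ω_rod·sinφ = -9.606 m/s;  V_Py = rω cosθ + a·ω_rod·cosφ = +6.7097 m/s.
|V_P| = √(V_Px² + V_Py²) = 11.717 m/s.

11.7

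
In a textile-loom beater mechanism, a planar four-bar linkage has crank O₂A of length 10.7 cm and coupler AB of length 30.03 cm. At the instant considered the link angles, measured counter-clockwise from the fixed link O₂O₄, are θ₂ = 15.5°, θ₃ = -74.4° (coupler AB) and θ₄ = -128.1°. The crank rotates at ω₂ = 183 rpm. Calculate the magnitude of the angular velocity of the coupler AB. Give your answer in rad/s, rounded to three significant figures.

ω₂ = 19.16 rad/s (from 183 rpm).
Differentiating the loop-closure r₂e^{iθ₂}+r₃e^{iθ₃}=r₁+r₄e^{iθ₄} gives r₂ω₂e^{iθ₂}+r₃ω₃e^{iθ₃}=r₄ω₄e^{iθ₄}.
Eliminating the other unknown: ω₃ = r₂ω₂ sin(θ₄−θ₂) / [r₃ sin(θ₃−θ₄)].
Numerator sine = -0.59342; denominator sine = +0.80593.
Result = 0.107·19.16·(-0.59342) / (0.3003·(+0.80593)) = -5.0277 rad/s; magnitude 5.0277 rad/s.

5.03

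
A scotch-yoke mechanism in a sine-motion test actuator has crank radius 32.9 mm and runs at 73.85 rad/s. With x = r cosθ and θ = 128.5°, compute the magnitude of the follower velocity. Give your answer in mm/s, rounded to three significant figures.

1900

ω = 73.85 rad/s
x = r cosθ ⇒ ẋ = −rω sinθ.
|v| = rω|sinθ| = 0.0329·73.85·|sin 128.5°| = 1.9015 m/s = 1901.5 mm/s.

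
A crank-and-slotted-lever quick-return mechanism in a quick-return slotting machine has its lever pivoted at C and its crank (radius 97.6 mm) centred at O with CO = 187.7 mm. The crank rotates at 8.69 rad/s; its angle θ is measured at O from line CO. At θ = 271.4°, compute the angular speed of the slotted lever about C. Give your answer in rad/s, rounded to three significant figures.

1.90

ω = 8.69 rad/s
Crank pin A relative to C: A = (d + r cosθ, r sinθ); lever angle φ = atan2(r sinθ, d + r cosθ).
Differentiating tanφ: φ̇ = rω(d cosθ + r)/(d² + r² + 2dr cosθ).
d² + r² + 2dr cosθ = |CA|² = 0.0456522 m²;  d cosθ + r = +0.10219 m.
|ω_lever| = |0.0976·8.69·+0.10219| / 0.0456522 = 1.8984 rad/s.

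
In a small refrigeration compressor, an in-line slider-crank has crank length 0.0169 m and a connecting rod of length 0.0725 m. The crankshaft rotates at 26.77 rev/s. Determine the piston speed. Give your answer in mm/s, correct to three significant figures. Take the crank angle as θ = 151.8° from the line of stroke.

1070

ω = 2π·26.8 = 168.2 rad/s
For an in-line slider-crank, x = r cosθ + √(L² − r² sin²θ), so v = −rω sinθ·[1 + r cosθ/√(L² − r² sin²θ)].
With r = 0.0169 m, L = 0.0725 m, θ = 151.8°: √(L² − r² sin²θ) = 0.072059 m.
v = −0.0169·168.2·0.47255·[1 + 0.0169·-0.88130/0.072059] = -1.0656 m/s.
|v| = 1.0656 m/s = 1065.6 mm/s.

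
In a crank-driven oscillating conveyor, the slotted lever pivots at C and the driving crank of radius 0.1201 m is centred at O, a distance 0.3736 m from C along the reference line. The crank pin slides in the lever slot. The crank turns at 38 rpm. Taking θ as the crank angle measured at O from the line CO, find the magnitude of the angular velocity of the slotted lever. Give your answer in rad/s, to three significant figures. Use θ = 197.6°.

1.65

ω = 3.979 rad/s (from 38 rpm).
Crank pin A relative to C: A = (d + r cosθ, r sinθ); lever angle φ = atan2(r sinθ, d + r cosθ).
Differentiating tanφ: φ̇ = rω(d cosθ + r)/(d² + r² + 2dr cosθ).
d² + r² + 2dr cosθ = |CA|² = 0.0684629 m²;  d cosθ + r = -0.23601 m.
|ω_lever| = |0.1201·3.979·-0.23601| / 0.0684629 = 1.6475 rad/s.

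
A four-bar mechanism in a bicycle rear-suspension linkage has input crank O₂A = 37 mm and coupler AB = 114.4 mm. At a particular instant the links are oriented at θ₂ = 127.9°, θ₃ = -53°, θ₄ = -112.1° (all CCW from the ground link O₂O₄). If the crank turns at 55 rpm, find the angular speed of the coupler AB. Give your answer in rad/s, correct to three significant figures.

1.88

ω₂ = 5.76 rad/s (from 55 rpm).
Differentiating the loop-closure r₂e^{iθ₂}+r₃e^{iθ₃}=r₁+r₄e^{iθ₄} gives r₂ω₂e^{iθ₂}+r₃ω₃e^{iθ₃}=r₄ω₄e^{iθ₄}.
Eliminating the other unknown: ω₃ = r₂ω₂ sin(θ₄−θ₂) / [r₃ sin(θ₃−θ₄)].
Numerator sine = +0.86603; denominator sine = +0.85806.
Result = 0.037·5.76·(+0.86603) / (0.1144·(+0.85806)) = +1.8801 rad/s; magnitude 1.8801 rad/s.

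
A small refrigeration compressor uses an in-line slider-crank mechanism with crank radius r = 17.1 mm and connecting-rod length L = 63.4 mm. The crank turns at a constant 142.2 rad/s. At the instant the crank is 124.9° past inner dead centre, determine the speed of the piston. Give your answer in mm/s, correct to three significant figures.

ω = 142.2 rad/s
For an in-line slider-crank, x = r cosθ + √(L² − r² sin²θ), so v = −rω sinθ·[1 + r cosθ/√(L² − r² sin²θ)].
With r = 0.0171 m, L = 0.0634 m, θ = 124.9°: √(L² − r² sin²θ) = 0.061829 m.
v = −0.0171·142.2·0.82015·[1 + 0.0171·-0.57215/0.061829] = -1.6787 m/s.
|v| = 1.6787 m/s = 1678.7 mm/s.

1680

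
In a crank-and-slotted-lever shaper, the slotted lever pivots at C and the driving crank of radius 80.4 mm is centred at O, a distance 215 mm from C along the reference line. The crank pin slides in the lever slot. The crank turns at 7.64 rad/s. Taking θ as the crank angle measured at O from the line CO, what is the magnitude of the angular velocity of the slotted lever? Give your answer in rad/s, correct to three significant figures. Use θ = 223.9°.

ω = 7.64 rad/s
Crank pin A relative to C: A = (d + r cosθ, r sinθ); lever angle φ = atan2(r sinθ, d + r cosθ).
Differentiating tanφ: φ̇ = rω(d cosθ + r)/(d² + r² + 2dr cosθ).
d² + r² + 2dr cosθ = |CA|² = 0.0277783 m²;  d cosθ + r = -0.074518 m.
|ω_lever| = |0.0804·7.64·-0.074518| / 0.0277783 = 1.6478 rad/s.

1.65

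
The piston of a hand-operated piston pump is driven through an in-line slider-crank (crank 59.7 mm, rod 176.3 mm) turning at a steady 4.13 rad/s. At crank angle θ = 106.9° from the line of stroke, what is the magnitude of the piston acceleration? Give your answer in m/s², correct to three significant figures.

ω = 4.13 rad/s
x(θ) = r cosθ + √(L² − r² sin²θ); with ω constant, a = ω²·d²x/dθ².
d²x/dθ² = −r cosθ − r²(cos2θ)/√u − r⁴ sin²2θ/(4u^{3/2}),  u = L² − r² sin²θ = 0.0278188 m².
Substituting r = 0.0597 m, L = 0.1763 m, θ = 106.9°: d²x/dθ² = +0.0349 m.
a = ω²·d²x/dθ² = (4.13)²·(+0.0349) = +0.59529 m/s²;  |a| = 0.59529 m/s².

0.595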